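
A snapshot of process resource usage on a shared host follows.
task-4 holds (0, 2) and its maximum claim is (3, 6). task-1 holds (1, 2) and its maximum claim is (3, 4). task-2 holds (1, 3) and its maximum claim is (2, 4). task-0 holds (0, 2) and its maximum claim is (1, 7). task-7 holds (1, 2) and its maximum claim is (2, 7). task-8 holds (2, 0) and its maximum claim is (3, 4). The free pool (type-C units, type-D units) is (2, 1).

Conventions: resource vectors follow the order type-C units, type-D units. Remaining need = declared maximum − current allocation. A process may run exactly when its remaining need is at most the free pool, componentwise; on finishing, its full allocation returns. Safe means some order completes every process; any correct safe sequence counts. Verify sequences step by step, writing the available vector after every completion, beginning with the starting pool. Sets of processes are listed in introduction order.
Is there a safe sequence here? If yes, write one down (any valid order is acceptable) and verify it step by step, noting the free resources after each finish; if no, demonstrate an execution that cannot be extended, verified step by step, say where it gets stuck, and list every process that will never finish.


SAFE — a valid safe sequence is task-2, task-1, task-8, task-4, task-7, task-0.
Key observation: task-2 marks the first exact bind of the order: its need (1, 1) fits the free (2, 1) with zero slack on a requested resource.
Check, step by step:
  pool = (2, 1)
  task-2: need (1, 1) fits (2, 1); releases (1, 3), pool now (3, 4)
  task-1: need (2, 2) fits (3, 4); releases (1, 2), pool now (4, 6)
  task-8: need (1, 4) fits (4, 6); releases (2, 0), pool now (6, 6)
  task-4: need (3, 4) fits (6, 6); releases (0, 2), pool now (6, 8)
  task-7: need (1, 5) fits (6, 8); releases (1, 2), pool now (7, 10)
  task-0: need (1, 5) fits (7, 10); releases (0, 2), pool now (7, 12)


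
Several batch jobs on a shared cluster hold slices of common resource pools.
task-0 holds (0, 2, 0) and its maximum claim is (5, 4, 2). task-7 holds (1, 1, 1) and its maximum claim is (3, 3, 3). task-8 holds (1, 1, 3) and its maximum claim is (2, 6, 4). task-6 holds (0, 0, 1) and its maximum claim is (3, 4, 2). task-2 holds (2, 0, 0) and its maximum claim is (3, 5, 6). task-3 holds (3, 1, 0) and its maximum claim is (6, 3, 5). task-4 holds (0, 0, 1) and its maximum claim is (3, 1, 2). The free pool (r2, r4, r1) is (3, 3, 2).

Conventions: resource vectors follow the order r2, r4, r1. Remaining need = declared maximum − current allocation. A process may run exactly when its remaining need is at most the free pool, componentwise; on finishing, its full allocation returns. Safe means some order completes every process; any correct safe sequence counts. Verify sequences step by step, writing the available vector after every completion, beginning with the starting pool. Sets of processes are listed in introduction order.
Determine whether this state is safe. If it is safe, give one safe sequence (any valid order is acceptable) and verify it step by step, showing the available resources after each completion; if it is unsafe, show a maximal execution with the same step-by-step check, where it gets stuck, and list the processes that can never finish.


SAFE — a valid safe sequence is task-4, task-7, task-6, task-3, task-8, task-0, task-2.
Key observation: the order's first zero-slack moment is task-4 ((3, 1, 1) needed, (3, 3, 2) free — a requested resource with nothing to spare).
Check, step by step:
  pool = (3, 3, 2)
  task-4 needs (3, 1, 1) <= (3, 3, 2) -> finishes; pool += (0, 0, 1) = (3, 3, 3)
  task-7 needs (2, 2, 2) <= (3, 3, 3) -> finishes; pool += (1, 1, 1) = (4, 4, 4)
  task-6 needs (3, 4, 1) <= (4, 4, 4) -> finishes; pool += (0, 0, 1) = (4, 4, 5)
  task-3 needs (3, 2, 5) <= (4, 4, 5) -> finishes; pool += (3, 1, 0) = (7, 5, 5)
  task-8 needs (1, 5, 1) <= (7, 5, 5) -> finishes; pool += (1, 1, 3) = (8, 6, 8)
  task-0 needs (5, 2, 2) <= (8, 6, 8) -> finishes; pool += (0, 2, 0) = (8, 8, 8)
  task-2 needs (1, 5, 6) <= (8, 8, 8) -> finishes; pool += (2, 0, 0) = (10, 8, 8)


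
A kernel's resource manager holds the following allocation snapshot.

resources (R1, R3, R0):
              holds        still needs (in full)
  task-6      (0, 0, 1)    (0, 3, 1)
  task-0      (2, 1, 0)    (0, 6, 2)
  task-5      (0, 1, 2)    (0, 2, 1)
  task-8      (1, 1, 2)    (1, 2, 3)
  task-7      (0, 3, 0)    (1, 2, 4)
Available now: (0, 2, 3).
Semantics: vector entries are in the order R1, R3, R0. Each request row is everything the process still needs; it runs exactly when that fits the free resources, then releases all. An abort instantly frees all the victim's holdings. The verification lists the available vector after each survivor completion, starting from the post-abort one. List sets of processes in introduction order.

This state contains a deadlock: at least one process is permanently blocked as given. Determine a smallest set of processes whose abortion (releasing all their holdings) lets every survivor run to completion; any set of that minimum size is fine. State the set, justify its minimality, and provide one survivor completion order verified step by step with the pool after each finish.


The answer: abort task-7.
Key observation: task-0 was stuck for good until task-7 gave back (0, 3, 0); in the order shown it finishes at step 3.
No smaller set exists: with zero aborts the deadlock remains.
One survivor order: task-5, task-6, task-0, task-8. Walking it through (post-abort pool first):
  pool = (0, 5, 3)
  task-5 needs (0, 2, 1) <= (0, 5, 3) -> finishes; pool += (0, 1, 2) = (0, 6, 5)
  task-6 needs (0, 3, 1) <= (0, 6, 5) -> finishes; pool += (0, 0, 1) = (0, 6, 6)
  task-0 needs (0, 6, 2) <= (0, 6, 6) -> finishes; pool += (2, 1, 0) = (2, 7, 6)
  task-8 needs (1, 2, 3) <= (2, 7, 6) -> finishes; pool += (1, 1, 2) = (3, 8, 8)


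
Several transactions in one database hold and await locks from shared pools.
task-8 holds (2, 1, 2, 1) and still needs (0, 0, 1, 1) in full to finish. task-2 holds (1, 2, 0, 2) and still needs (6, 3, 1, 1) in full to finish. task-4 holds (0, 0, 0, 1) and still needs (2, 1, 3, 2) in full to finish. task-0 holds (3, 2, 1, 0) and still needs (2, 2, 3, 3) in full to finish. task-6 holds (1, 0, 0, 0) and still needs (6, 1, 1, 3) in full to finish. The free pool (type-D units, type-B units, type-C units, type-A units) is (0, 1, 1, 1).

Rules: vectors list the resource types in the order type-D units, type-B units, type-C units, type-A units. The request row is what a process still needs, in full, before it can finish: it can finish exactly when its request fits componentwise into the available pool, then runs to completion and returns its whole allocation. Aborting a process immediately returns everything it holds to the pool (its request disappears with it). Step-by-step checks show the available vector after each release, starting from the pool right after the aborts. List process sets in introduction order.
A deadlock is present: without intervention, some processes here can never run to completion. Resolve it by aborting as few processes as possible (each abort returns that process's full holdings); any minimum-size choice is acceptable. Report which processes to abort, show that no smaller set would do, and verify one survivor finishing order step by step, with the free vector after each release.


Minimum abort set: task-2.
Key observation: the returned (1, 2, 0, 2) from task-2 is what brings task-6 — unrunnable before, under any order — into play at step 4.
Why nothing smaller works: aborting no one leaves the state deadlocked as given.
One survivor order: task-8, task-4, task-0, task-6. Check, step by step (post-abort pool first):
  pool = (1, 3, 1, 3)
  task-8: need (0, 0, 1, 1) fits (1, 3, 1, 3); releases (2, 1, 2, 1), pool now (3, 4, 3, 4)
  task-4: need (2, 1, 3, 2) fits (3, 4, 3, 4); releases (0, 0, 0, 1), pool now (3, 4, 3, 5)
  task-0: need (2, 2, 3, 3) fits (3, 4, 3, 5); releases (3, 2, 1, 0), pool now (6, 6, 4, 5)
  task-6: need (6, 1, 1, 3) fits (6, 6, 4, 5); releases (1, 0, 0, 0), pool now (7, 6, 4, 5)


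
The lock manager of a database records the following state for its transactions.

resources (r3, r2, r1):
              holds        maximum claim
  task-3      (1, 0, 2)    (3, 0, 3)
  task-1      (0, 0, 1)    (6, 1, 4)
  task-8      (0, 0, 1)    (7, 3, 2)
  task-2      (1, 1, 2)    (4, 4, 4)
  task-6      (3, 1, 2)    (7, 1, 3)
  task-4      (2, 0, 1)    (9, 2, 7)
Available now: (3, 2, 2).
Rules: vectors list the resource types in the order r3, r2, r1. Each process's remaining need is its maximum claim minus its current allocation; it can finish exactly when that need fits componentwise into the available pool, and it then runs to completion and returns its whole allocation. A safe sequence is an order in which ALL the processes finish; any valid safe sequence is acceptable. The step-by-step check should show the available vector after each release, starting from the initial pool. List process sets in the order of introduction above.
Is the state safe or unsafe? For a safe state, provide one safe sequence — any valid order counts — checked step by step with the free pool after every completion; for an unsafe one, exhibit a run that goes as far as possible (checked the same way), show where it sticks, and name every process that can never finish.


SAFE, for example via the order task-3, task-6, task-4, task-1, task-8, task-2.
Key observation: task-6 marks the first exact bind of the order: its need (4, 0, 1) fits the free (4, 2, 4) with zero slack on a requested resource.
Check, step by step:
  pool = (3, 2, 2)
  task-3 needs (2, 0, 1) <= (3, 2, 2) -> finishes; pool += (1, 0, 2) = (4, 2, 4)
  task-6 needs (4, 0, 1) <= (4, 2, 4) -> finishes; pool += (3, 1, 2) = (7, 3, 6)
  task-4 needs (7, 2, 6) <= (7, 3, 6) -> finishes; pool += (2, 0, 1) = (9, 3, 7)
  task-1 needs (6, 1, 3) <= (9, 3, 7) -> finishes; pool += (0, 0, 1) = (9, 3, 8)
  task-8 needs (7, 3, 1) <= (9, 3, 8) -> finishes; pool += (0, 0, 1) = (9, 3, 9)
  task-2 needs (3, 3, 2) <= (9, 3, 9) -> finishes; pool += (1, 1, 2) = (10, 4, 11)


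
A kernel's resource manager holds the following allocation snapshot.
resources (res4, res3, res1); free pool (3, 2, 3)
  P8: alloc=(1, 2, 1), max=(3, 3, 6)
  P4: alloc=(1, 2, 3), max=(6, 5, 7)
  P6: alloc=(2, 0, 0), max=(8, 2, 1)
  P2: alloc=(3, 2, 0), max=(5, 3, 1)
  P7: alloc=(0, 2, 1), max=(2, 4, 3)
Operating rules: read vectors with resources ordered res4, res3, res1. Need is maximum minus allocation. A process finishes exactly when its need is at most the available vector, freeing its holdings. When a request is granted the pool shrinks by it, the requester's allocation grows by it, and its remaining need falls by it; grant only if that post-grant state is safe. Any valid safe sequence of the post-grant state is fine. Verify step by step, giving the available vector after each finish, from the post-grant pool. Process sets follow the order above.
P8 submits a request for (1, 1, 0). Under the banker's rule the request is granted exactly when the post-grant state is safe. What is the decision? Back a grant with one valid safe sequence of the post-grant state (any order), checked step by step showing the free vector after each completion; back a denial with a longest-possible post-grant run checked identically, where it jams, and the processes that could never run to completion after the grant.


GRANT. The post-grant state is safe; one safe sequence: P2, P7, P4, P8, P6.
Key observation: (2, 1, 3) free after granting still covers P2 first, and each release covers the next.
Verifying the post-grant state step by step:
  pool = (2, 1, 3)
  run P2 (needs (2, 1, 1), free (2, 1, 3)); after release of (3, 2, 0) the pool is (5, 3, 3)
  run P7 (needs (2, 2, 2), free (5, 3, 3)); after release of (0, 2, 1) the pool is (5, 5, 4)
  run P4 (needs (5, 3, 4), free (5, 5, 4)); after release of (1, 2, 3) the pool is (6, 7, 7)
  run P8 (needs (1, 0, 5), free (6, 7, 7)); after release of (2, 3, 1) the pool is (8, 10, 8)
  run P6 (needs (6, 2, 1), free (8, 10, 8)); after release of (2, 0, 0) the pool is (10, 10, 8)


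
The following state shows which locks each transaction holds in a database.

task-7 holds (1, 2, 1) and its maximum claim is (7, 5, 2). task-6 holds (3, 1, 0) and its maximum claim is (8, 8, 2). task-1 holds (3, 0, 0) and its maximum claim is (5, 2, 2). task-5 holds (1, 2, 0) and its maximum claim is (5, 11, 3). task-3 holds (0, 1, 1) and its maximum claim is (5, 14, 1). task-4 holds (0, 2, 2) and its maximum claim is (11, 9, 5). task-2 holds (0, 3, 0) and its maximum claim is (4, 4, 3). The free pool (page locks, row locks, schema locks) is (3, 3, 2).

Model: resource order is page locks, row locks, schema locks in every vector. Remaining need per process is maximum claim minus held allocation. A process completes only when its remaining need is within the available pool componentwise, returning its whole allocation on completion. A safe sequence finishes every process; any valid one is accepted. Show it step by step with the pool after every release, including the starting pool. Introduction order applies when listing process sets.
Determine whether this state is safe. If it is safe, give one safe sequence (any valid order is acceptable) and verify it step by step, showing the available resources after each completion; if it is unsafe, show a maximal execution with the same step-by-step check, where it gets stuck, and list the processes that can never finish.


SAFE. One safe sequence: task-1, task-7, task-2, task-6, task-5, task-4, task-3.
Key observation: reading the order forward, task-1 is the first process whose need (2, 2, 2) meets the free pool (3, 3, 2) exactly on a resource it requests.
Step-by-step check:
  pool = (3, 3, 2)
  run task-1 (needs (2, 2, 2), free (3, 3, 2)); after release of (3, 0, 0) the pool is (6, 3, 2)
  run task-7 (needs (6, 3, 1), free (6, 3, 2)); after release of (1, 2, 1) the pool is (7, 5, 3)
  run task-2 (needs (4, 1, 3), free (7, 5, 3)); after release of (0, 3, 0) the pool is (7, 8, 3)
  run task-6 (needs (5, 7, 2), free (7, 8, 3)); after release of (3, 1, 0) the pool is (10, 9, 3)
  run task-5 (needs (4, 9, 3), free (10, 9, 3)); after release of (1, 2, 0) the pool is (11, 11, 3)
  run task-4 (needs (11, 7, 3), free (11, 11, 3)); after release of (0, 2, 2) the pool is (11, 13, 5)
  run task-3 (needs (5, 13, 0), free (11, 13, 5)); after release of (0, 1, 1) the pool is (11, 14, 6)


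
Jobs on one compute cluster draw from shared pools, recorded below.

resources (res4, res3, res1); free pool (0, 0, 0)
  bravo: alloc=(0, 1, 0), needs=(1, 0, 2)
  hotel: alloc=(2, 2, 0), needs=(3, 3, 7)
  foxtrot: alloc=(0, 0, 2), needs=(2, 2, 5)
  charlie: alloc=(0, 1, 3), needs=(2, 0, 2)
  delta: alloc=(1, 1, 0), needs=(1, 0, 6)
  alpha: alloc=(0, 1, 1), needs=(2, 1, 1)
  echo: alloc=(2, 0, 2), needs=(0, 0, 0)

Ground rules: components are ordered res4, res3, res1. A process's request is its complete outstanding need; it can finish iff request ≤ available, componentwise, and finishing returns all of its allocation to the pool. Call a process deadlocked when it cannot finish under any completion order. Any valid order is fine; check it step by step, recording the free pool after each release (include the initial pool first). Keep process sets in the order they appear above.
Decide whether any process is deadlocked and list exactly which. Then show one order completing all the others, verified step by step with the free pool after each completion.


The deadlocked set is empty.
Key observation: there is always a runnable process — echo first — so the state unwinds completely.
One completion order for the rest: echo, bravo, charlie, foxtrot, alpha, delta, hotel. Check, step by step:
  pool = (0, 0, 0)
  run echo (needs (0, 0, 0), free (0, 0, 0)); after release of (2, 0, 2) the pool is (2, 0, 2)
  run bravo (needs (1, 0, 2), free (2, 0, 2)); after release of (0, 1, 0) the pool is (2, 1, 2)
  run charlie (needs (2, 0, 2), free (2, 1, 2)); after release of (0, 1, 3) the pool is (2, 2, 5)
  run foxtrot (needs (2, 2, 5), free (2, 2, 5)); after release of (0, 0, 2) the pool is (2, 2, 7)
  run alpha (needs (2, 1, 1), free (2, 2, 7)); after release of (0, 1, 1) the pool is (2, 3, 8)
  run delta (needs (1, 0, 6), free (2, 3, 8)); after release of (1, 1, 0) the pool is (3, 4, 8)
  run hotel (needs (3, 3, 7), free (3, 4, 8)); after release of (2, 2, 0) the pool is (5, 6, 8)


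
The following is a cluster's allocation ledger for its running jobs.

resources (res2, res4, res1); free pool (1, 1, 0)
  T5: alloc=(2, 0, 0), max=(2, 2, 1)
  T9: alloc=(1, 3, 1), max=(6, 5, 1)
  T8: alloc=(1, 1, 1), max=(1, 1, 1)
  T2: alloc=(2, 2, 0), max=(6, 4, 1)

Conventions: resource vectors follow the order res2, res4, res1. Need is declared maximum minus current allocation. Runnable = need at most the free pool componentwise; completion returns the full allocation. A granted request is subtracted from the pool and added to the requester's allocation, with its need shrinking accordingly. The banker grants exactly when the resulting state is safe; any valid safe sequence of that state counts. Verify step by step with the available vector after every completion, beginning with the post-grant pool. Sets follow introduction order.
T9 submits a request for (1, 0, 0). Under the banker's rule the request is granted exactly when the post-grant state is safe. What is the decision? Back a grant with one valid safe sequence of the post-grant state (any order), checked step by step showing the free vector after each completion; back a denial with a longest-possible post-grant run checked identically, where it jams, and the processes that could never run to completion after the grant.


DENY — the pretend-granted state is unsafe.
Key observation: no order helps: past T8, T5, the free pool tops out at (3, 2, 1), below what each blocked process needs in res2.
Pretend the grant happened; the run T8, T5 goes as far as possible. Check, step by step:
  pool = (0, 1, 0)
  T8 needs (0, 0, 0) <= (0, 1, 0) -> finishes; pool += (1, 1, 1) = (1, 2, 1)
  T5 needs (0, 2, 1) <= (1, 2, 1) -> finishes; pool += (2, 0, 0) = (3, 2, 1)
  T9 still needs (4, 2, 0) but only (3, 2, 1) is free — short on res2
  T2 still needs (4, 2, 1) but only (3, 2, 1) is free — short on res2
Post-grant, the permanently blocked set is T9 and T2.


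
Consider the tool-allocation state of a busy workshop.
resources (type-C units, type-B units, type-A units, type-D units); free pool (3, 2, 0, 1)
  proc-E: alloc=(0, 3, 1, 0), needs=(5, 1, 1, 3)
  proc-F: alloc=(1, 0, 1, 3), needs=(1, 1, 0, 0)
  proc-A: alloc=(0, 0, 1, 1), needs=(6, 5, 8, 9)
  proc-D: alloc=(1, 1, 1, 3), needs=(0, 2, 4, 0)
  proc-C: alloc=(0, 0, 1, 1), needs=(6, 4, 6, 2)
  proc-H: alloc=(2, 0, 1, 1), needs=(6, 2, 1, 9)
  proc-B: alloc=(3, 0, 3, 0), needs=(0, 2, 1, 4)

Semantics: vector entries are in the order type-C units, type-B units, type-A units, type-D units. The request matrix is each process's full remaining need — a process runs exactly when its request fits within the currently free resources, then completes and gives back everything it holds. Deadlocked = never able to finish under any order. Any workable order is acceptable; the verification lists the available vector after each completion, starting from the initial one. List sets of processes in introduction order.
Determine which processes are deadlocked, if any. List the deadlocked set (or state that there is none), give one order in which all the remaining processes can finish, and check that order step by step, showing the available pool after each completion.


Deadlocked: proc-A and proc-H.
Key observation: once proc-F, proc-B, proc-E, proc-D, proc-C finish, the pool peaks at (8, 6, 7, 8) — and every remaining process still needs more type-D units than that.
A valid finishing order for the others: proc-F, proc-B, proc-E, proc-D, proc-C. Check, step by step:
  pool = (3, 2, 0, 1)
  proc-F needs (1, 1, 0, 0) <= (3, 2, 0, 1) -> finishes; pool += (1, 0, 1, 3) = (4, 2, 1, 4)
  proc-B needs (0, 2, 1, 4) <= (4, 2, 1, 4) -> finishes; pool += (3, 0, 3, 0) = (7, 2, 4, 4)
  proc-E needs (5, 1, 1, 3) <= (7, 2, 4, 4) -> finishes; pool += (0, 3, 1, 0) = (7, 5, 5, 4)
  proc-D needs (0, 2, 4, 0) <= (7, 5, 5, 4) -> finishes; pool += (1, 1, 1, 3) = (8, 6, 6, 7)
  proc-C needs (6, 4, 6, 2) <= (8, 6, 6, 7) -> finishes; pool += (0, 0, 1, 1) = (8, 6, 7, 8)
The blocked processes can never fit:
  proc-A cannot run: need (6, 5, 8, 9) vs free (8, 6, 7, 8) (insufficient type-A units and type-D units)
  proc-H cannot run: need (6, 2, 1, 9) vs free (8, 6, 7, 8) (insufficient type-D units)


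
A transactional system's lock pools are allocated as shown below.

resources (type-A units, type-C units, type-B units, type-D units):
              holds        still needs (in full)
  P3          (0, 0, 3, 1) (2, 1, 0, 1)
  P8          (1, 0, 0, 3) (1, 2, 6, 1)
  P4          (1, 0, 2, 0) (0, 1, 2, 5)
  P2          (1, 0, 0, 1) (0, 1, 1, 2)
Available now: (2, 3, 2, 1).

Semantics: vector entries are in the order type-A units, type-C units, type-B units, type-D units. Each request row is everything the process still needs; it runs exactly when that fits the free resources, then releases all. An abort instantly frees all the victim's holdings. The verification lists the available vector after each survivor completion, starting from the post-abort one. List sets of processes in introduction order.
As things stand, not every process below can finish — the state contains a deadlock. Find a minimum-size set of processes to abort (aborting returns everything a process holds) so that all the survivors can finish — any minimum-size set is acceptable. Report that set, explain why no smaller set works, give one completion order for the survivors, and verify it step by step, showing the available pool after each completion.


Minimum abort set: P8.
Key observation: before aborting P8, P4 was permanently blocked — no order could ever run it; afterwards it completes at step 3.
No smaller set exists: with zero aborts the deadlock remains.
Survivors finish in the order: P2, P3, P4. Check, step by step (pool after the aborts first):
  pool = (3, 3, 2, 4)
  run P2 (needs (0, 1, 1, 2), free (3, 3, 2, 4)); after release of (1, 0, 0, 1) the pool is (4, 3, 2, 5)
  run P3 (needs (2, 1, 0, 1), free (4, 3, 2, 5)); after release of (0, 0, 3, 1) the pool is (4, 3, 5, 6)
  run P4 (needs (0, 1, 2, 5), free (4, 3, 5, 6)); after release of (1, 0, 2, 0) the pool is (5, 3, 7, 6)


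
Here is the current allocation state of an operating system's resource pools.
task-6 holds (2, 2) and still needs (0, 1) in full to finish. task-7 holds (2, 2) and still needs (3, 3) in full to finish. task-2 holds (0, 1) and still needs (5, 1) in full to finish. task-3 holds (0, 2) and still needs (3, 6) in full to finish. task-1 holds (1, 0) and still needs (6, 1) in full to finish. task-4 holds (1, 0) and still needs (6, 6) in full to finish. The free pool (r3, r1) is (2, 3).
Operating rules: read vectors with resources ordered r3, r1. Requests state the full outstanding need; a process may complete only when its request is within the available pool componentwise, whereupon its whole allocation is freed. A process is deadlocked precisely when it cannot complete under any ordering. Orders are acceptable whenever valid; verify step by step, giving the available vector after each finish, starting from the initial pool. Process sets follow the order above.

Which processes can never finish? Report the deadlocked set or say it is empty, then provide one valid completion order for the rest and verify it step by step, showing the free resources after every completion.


Nothing here is deadlocked.
Key observation: beginning at task-6, releases accumulate fast enough that every process eventually fits.
A valid finishing order for the others: task-6, task-7, task-4, task-3, task-2, task-1. Step-by-step check:
  pool = (2, 3)
  task-6: need (0, 1) fits (2, 3); releases (2, 2), pool now (4, 5)
  task-7: need (3, 3) fits (4, 5); releases (2, 2), pool now (6, 7)
  task-4: need (6, 6) fits (6, 7); releases (1, 0), pool now (7, 7)
  task-3: need (3, 6) fits (7, 7); releases (0, 2), pool now (7, 9)
  task-2: need (5, 1) fits (7, 9); releases (0, 1), pool now (7, 10)
  task-1: need (6, 1) fits (7, 10); releases (1, 0), pool now (8, 10)


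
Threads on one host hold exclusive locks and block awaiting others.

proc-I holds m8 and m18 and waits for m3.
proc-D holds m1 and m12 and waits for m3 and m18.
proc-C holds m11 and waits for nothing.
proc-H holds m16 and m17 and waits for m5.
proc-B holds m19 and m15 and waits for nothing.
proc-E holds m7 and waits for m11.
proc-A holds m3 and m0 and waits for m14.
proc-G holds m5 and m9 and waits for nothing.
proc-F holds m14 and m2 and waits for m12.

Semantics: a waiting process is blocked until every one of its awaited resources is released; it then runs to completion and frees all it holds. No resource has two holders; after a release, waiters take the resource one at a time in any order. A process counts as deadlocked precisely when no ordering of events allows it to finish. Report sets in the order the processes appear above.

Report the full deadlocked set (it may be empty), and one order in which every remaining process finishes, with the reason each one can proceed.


Deadlocked set: proc-I, proc-D, proc-A and proc-F.
Key observation: the cycle proc-I -> proc-A -> proc-F -> proc-D -> proc-I can never break — each member waits on the next; no other process is dragged down with it.
One completion order for the rest: proc-C, proc-G, proc-B, proc-E, proc-H.
Check, step by step:
  proc-C waits on nothing -> runs at once and releases m11
  proc-G waits on nothing -> runs at once and releases m5 and m9
  proc-B waits on nothing -> runs at once and releases m19 and m15
  run proc-E (all its waits — m11 — are resolved); releases m7
  run proc-H (all its waits — m5 — are resolved); releases m16 and m17


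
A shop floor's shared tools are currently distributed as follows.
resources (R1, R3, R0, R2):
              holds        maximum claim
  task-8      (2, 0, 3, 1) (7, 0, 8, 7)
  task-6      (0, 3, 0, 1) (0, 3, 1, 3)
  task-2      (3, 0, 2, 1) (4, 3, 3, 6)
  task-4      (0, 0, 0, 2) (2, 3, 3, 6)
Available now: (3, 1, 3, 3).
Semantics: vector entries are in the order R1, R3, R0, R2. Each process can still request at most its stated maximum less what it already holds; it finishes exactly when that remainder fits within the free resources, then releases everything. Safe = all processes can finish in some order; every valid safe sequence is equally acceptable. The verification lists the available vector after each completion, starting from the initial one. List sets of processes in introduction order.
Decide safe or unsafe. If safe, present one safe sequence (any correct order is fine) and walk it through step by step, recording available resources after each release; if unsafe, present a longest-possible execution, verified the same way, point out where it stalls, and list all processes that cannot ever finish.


SAFE, for example via the order task-6, task-4, task-2, task-8.
Key observation: the first exact fit in this order is task-4 — it needs (2, 3, 3, 4) with (3, 4, 3, 4) free, meeting a requested resource to the last unit.
Step-by-step check:
  pool = (3, 1, 3, 3)
  task-6 needs (0, 0, 1, 2) <= (3, 1, 3, 3) -> finishes; pool += (0, 3, 0, 1) = (3, 4, 3, 4)
  task-4 needs (2, 3, 3, 4) <= (3, 4, 3, 4) -> finishes; pool += (0, 0, 0, 2) = (3, 4, 3, 6)
  task-2 needs (1, 3, 1, 5) <= (3, 4, 3, 6) -> finishes; pool += (3, 0, 2, 1) = (6, 4, 5, 7)
  task-8 needs (5, 0, 5, 6) <= (6, 4, 5, 7) -> finishes; pool += (2, 0, 3, 1) = (8, 4, 8, 8)


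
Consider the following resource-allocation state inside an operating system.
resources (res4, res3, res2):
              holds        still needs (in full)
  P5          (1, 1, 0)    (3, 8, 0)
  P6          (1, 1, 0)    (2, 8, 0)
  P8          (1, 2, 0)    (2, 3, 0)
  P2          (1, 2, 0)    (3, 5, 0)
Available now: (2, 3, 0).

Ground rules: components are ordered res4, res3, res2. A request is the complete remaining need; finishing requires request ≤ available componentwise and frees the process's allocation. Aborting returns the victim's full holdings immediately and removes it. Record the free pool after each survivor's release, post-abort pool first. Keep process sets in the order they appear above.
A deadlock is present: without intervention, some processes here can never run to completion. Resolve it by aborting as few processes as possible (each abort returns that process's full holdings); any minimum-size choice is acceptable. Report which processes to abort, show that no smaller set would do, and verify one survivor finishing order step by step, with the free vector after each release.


The answer: abort P5.
Key observation: the deadlocked P6 becomes finishable only because P5 released (1, 1, 0); it completes at step 3 below.
Minimality: the empty abort set fails — the state is deadlocked as it stands.
The survivors complete as P8, P2, P6. Step-by-step check (starting from the post-abort pool):
  pool = (3, 4, 0)
  P8 needs (2, 3, 0) <= (3, 4, 0) -> finishes; pool += (1, 2, 0) = (4, 6, 0)
  P2 needs (3, 5, 0) <= (4, 6, 0) -> finishes; pool += (1, 2, 0) = (5, 8, 0)
  P6 needs (2, 8, 0) <= (5, 8, 0) -> finishes; pool += (1, 1, 0) = (6, 9, 0)


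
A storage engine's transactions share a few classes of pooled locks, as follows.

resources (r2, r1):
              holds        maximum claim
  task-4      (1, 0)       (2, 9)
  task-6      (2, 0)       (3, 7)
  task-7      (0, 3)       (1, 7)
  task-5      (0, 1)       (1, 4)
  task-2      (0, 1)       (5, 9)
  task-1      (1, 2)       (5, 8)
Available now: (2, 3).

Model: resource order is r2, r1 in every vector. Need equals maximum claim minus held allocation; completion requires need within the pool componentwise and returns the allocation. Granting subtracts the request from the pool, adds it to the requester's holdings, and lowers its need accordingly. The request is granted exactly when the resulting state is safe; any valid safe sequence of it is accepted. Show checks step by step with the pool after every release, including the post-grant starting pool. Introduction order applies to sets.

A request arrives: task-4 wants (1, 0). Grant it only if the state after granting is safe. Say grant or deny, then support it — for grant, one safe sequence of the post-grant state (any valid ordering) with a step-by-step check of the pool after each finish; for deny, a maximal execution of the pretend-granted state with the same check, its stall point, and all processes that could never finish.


DENY: after the grant no complete ordering would exist.
Key observation: after task-5, task-7, task-6 the pool peaks at (3, 7), and each blocked process is short somewhere: task-4 on r1; task-2 on r2, r1; task-1 on r2.
After a pretend grant, a maximal execution: task-5, task-7, task-6 — then nothing else fits. Walking it through:
  pool = (1, 3)
  task-5 needs (1, 3) <= (1, 3) -> finishes; pool += (0, 1) = (1, 4)
  task-7 needs (1, 4) <= (1, 4) -> finishes; pool += (0, 3) = (1, 7)
  task-6 needs (1, 7) <= (1, 7) -> finishes; pool += (2, 0) = (3, 7)
  task-4 still needs (0, 9) but only (3, 7) is free — short on r1
  task-2 still needs (5, 8) but only (3, 7) is free — short on r2 and r1
  task-1 still needs (4, 6) but only (3, 7) is free — short on r2
Processes that could never finish after the grant: task-4, task-2 and task-1.


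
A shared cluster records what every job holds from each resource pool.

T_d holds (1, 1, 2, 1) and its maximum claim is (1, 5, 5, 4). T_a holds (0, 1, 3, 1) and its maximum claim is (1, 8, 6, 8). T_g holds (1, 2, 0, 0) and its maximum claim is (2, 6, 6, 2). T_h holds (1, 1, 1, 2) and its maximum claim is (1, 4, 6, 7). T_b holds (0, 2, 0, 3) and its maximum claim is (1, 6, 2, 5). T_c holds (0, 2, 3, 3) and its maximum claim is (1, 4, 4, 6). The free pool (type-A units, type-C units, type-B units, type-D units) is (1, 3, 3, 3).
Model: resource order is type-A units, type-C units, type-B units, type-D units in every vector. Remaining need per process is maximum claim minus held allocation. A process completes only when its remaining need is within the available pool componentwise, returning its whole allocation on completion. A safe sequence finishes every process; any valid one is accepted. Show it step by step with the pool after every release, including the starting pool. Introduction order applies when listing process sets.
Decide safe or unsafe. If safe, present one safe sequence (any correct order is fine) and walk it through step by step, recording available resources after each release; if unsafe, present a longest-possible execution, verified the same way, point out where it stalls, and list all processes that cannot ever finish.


The state is SAFE; one workable sequence: T_c, T_g, T_h, T_b, T_d, T_a.
Key observation: the order's first zero-slack moment is T_c ((1, 2, 1, 3) needed, (1, 3, 3, 3) free — a requested resource with nothing to spare).
Step-by-step check:
  pool = (1, 3, 3, 3)
  T_c needs (1, 2, 1, 3) <= (1, 3, 3, 3) -> finishes; pool += (0, 2, 3, 3) = (1, 5, 6, 6)
  T_g needs (1, 4, 6, 2) <= (1, 5, 6, 6) -> finishes; pool += (1, 2, 0, 0) = (2, 7, 6, 6)
  T_h needs (0, 3, 5, 5) <= (2, 7, 6, 6) -> finishes; pool += (1, 1, 1, 2) = (3, 8, 7, 8)
  T_b needs (1, 4, 2, 2) <= (3, 8, 7, 8) -> finishes; pool += (0, 2, 0, 3) = (3, 10, 7, 11)
  T_d needs (0, 4, 3, 3) <= (3, 10, 7, 11) -> finishes; pool += (1, 1, 2, 1) = (4, 11, 9, 12)
  T_a needs (1, 7, 3, 7) <= (4, 11, 9, 12) -> finishes; pool += (0, 1, 3, 1) = (4, 12, 12, 13)


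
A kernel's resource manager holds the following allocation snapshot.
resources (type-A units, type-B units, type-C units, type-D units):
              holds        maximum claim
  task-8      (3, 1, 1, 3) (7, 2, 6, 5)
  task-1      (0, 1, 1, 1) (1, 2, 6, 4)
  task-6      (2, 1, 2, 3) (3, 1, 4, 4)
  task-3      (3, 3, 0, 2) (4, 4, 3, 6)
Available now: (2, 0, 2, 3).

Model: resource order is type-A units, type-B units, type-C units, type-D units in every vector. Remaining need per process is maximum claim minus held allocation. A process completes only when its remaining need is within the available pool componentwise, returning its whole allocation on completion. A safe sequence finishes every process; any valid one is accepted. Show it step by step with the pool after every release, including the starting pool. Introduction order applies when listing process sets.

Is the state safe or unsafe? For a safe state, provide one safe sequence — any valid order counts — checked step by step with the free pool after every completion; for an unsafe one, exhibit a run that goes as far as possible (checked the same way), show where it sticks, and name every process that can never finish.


The state is UNSAFE.
Key observation: the wall is type-C units: completing task-6, task-3 brings the pool only to (7, 4, 4, 8), and all the rest need more.
A maximal execution: task-6, task-3 — then nothing else fits. Check, step by step:
  pool = (2, 0, 2, 3)
  task-6 needs (1, 0, 2, 1) <= (2, 0, 2, 3) -> finishes; pool += (2, 1, 2, 3) = (4, 1, 4, 6)
  task-3 needs (1, 1, 3, 4) <= (4, 1, 4, 6) -> finishes; pool += (3, 3, 0, 2) = (7, 4, 4, 8)
  task-8 cannot run: need (4, 1, 5, 2) vs free (7, 4, 4, 8) (insufficient type-C units)
  task-1 cannot run: need (1, 1, 5, 3) vs free (7, 4, 4, 8) (insufficient type-C units)
Permanently blocked: task-8 and task-1.


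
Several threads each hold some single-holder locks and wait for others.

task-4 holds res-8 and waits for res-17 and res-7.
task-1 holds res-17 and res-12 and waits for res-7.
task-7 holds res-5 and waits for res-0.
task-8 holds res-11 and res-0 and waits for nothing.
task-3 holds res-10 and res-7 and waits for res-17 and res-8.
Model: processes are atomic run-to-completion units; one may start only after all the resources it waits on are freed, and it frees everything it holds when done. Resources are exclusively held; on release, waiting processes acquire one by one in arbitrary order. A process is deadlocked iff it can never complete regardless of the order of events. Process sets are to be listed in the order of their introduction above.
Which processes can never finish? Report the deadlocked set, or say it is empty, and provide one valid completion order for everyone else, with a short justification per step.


Deadlocked: task-4, task-1 and task-3.
Key observation: the cycle task-4 -> task-1 -> task-3 -> task-4 can never break — each member waits on the next; no other process is dragged down with it.
The rest can finish in the order task-8, task-7.
Step-by-step check:
  task-8: no waits; runs immediately, freeing res-11 and res-0
  task-7: everything it awaited (res-0) is free; runs, freeing res-5


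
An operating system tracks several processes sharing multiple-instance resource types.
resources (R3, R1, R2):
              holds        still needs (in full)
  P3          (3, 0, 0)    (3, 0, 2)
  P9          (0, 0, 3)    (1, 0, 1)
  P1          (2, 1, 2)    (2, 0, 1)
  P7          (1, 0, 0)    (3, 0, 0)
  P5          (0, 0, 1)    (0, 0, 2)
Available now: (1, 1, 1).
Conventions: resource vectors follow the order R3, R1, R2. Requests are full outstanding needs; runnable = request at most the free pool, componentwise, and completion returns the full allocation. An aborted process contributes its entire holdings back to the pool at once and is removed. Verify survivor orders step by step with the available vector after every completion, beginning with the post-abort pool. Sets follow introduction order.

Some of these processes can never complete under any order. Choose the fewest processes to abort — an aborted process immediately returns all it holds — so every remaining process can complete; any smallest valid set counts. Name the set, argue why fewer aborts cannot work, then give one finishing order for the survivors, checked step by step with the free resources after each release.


Abort P1.
Key observation: P7 could never have finished before the abort; with (2, 1, 2) returned by P1, it fits at step 2.
Why nothing smaller works: aborting no one leaves the state deadlocked as given.
The survivors complete as P9, P7, P3, P5. Check, step by step (starting from the post-abort pool):
  pool = (3, 2, 3)
  P9: need (1, 0, 1) fits (3, 2, 3); releases (0, 0, 3), pool now (3, 2, 6)
  P7: need (3, 0, 0) fits (3, 2, 6); releases (1, 0, 0), pool now (4, 2, 6)
  P3: need (3, 0, 2) fits (4, 2, 6); releases (3, 0, 0), pool now (7, 2, 6)
  P5: need (0, 0, 2) fits (7, 2, 6); releases (0, 0, 1), pool now (7, 2, 7)


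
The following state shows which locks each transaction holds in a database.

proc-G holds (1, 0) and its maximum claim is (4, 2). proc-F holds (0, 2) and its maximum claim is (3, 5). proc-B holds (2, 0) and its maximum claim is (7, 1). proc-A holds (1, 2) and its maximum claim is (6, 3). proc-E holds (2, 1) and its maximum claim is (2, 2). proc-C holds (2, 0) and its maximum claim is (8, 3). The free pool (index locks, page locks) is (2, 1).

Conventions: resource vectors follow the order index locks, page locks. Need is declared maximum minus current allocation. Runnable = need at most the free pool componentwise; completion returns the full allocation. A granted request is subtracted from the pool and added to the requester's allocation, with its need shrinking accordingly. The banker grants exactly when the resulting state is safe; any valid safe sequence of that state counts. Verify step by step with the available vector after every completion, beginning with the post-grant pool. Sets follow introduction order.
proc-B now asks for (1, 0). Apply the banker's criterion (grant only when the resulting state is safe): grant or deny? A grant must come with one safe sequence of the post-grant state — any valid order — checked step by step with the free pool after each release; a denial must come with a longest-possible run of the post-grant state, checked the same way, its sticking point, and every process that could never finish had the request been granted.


GRANT. The post-grant state is safe; one safe sequence: proc-E, proc-G, proc-B, proc-A, proc-C, proc-F.
Key observation: (1, 1) free after granting still covers proc-E first, and each release covers the next.
Verifying the post-grant state step by step:
  pool = (1, 1)
  run proc-E (needs (0, 1), free (1, 1)); after release of (2, 1) the pool is (3, 2)
  run proc-G (needs (3, 2), free (3, 2)); after release of (1, 0) the pool is (4, 2)
  run proc-B (needs (4, 1), free (4, 2)); after release of (3, 0) the pool is (7, 2)
  run proc-A (needs (5, 1), free (7, 2)); after release of (1, 2) the pool is (8, 4)
  run proc-C (needs (6, 3), free (8, 4)); after release of (2, 0) the pool is (10, 4)
  run proc-F (needs (3, 3), free (10, 4)); after release of (0, 2) the pool is (10, 6)
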